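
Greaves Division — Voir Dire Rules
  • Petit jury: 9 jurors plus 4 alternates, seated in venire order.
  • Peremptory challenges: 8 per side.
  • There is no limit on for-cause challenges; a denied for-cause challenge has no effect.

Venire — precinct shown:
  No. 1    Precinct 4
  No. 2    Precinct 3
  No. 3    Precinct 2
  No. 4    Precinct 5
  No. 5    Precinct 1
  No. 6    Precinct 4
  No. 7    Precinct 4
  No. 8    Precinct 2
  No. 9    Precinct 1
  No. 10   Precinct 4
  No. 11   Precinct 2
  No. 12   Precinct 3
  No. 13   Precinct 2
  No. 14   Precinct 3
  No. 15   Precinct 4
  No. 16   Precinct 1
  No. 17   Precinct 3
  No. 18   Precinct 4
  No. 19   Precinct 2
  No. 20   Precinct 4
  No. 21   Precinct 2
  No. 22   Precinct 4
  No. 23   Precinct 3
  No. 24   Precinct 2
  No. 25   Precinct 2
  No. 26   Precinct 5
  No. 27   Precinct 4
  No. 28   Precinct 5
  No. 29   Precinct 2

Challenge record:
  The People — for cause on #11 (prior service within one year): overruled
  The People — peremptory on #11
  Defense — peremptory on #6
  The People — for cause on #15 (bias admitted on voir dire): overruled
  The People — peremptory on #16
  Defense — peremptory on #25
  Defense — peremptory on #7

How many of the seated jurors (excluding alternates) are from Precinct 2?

Removed: #6, #7, #11, #16, #25.
Seated jurors 1–9: #1, #2, #3, #4, #5, #8, #9, #10, #12 (alternates #13, #14, #15, #17 not counted).
Of those, in Precinct 2: #3, #8 → 2.

2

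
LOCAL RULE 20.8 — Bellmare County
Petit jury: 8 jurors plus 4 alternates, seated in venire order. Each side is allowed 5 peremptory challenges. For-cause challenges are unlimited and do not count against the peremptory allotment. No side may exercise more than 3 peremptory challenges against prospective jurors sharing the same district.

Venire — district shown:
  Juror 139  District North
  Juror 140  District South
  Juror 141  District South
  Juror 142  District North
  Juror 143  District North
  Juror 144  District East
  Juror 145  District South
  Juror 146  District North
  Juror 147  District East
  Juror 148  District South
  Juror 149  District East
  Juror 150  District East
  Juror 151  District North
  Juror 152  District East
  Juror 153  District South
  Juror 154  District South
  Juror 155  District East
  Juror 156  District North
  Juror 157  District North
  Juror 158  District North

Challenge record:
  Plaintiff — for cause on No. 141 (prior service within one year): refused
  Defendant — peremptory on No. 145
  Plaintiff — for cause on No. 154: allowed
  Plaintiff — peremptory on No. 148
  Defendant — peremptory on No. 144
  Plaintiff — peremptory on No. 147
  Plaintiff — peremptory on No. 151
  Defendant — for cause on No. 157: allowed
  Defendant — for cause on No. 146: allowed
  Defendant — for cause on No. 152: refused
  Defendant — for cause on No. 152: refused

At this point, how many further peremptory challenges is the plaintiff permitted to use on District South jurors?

Plaintiff peremptories so far: #148, #147, #151 — 3 of 5 used, 2 left overall.
Against District South: #148 — 1 used; per-district cap 3 leaves 2.
Binding limit: min(2, 2) = 2.

2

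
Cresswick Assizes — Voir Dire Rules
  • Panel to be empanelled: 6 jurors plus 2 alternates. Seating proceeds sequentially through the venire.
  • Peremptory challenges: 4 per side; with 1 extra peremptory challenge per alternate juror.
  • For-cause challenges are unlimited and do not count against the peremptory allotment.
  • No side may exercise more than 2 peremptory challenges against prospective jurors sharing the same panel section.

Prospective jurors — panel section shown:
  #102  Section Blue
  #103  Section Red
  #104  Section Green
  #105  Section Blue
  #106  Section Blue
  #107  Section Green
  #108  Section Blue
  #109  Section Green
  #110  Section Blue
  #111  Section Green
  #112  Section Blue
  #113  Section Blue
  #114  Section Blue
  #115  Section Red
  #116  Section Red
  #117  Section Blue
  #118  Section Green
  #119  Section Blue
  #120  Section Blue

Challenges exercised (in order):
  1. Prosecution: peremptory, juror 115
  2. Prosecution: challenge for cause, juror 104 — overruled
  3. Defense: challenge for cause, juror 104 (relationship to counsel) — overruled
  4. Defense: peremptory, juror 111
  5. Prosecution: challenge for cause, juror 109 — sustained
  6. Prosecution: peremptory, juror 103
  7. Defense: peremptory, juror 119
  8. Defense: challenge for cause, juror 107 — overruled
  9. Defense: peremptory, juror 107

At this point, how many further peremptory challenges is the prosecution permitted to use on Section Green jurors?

Prosecution peremptories so far: #115, #103 — 2 of 6 used, 4 left overall.
Against Section Green: none yet — per-section cap 2 leaves 2.
Binding limit: min(4, 2) = 2.

2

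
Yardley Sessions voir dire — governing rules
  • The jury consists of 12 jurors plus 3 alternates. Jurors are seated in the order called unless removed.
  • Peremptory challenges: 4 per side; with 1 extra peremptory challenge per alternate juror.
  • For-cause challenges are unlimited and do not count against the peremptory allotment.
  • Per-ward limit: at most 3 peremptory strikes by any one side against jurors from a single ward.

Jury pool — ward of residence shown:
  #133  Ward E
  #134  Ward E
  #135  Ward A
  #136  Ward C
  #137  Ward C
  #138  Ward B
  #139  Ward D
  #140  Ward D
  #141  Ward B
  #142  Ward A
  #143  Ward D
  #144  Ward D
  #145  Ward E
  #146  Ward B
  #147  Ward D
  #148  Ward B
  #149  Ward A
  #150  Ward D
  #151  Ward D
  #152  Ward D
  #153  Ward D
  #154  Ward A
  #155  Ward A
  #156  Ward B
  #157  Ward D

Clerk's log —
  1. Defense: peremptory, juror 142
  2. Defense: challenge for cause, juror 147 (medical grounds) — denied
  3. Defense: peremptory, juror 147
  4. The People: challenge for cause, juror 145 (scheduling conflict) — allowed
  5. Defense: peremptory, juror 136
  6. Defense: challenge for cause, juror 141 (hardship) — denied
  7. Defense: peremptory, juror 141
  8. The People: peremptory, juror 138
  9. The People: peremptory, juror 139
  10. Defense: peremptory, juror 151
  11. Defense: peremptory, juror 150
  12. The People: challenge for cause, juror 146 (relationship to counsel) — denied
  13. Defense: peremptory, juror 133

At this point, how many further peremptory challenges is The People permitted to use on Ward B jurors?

2

The People peremptories so far: #138, #139 — 2 of 7 used, 5 left overall.
Against Ward B: #138 — 1 used; per-ward cap 3 leaves 2.
Binding limit: min(5, 2) = 2.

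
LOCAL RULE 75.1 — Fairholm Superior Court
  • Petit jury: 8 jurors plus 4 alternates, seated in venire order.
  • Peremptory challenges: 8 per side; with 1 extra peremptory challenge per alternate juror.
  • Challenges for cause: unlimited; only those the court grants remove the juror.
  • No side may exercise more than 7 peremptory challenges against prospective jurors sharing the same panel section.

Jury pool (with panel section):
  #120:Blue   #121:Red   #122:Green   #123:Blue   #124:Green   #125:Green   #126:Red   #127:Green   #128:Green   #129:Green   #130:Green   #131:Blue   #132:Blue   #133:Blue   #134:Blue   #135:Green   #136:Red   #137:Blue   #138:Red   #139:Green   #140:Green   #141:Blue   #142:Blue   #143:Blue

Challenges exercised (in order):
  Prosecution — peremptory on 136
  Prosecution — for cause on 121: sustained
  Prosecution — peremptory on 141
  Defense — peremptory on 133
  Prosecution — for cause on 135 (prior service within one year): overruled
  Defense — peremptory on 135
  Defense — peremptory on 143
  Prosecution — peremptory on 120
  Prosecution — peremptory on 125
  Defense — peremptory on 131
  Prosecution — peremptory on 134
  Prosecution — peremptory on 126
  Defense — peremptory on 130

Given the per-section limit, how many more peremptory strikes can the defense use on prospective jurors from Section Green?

Defense peremptories so far: #133, #135, #143, #131, #130 — 5 of 12 used, 7 left overall.
Against Section Green: #135, #130 — 2 used; per-section cap 7 leaves 5.
Binding limit: min(7, 5) = 5.

5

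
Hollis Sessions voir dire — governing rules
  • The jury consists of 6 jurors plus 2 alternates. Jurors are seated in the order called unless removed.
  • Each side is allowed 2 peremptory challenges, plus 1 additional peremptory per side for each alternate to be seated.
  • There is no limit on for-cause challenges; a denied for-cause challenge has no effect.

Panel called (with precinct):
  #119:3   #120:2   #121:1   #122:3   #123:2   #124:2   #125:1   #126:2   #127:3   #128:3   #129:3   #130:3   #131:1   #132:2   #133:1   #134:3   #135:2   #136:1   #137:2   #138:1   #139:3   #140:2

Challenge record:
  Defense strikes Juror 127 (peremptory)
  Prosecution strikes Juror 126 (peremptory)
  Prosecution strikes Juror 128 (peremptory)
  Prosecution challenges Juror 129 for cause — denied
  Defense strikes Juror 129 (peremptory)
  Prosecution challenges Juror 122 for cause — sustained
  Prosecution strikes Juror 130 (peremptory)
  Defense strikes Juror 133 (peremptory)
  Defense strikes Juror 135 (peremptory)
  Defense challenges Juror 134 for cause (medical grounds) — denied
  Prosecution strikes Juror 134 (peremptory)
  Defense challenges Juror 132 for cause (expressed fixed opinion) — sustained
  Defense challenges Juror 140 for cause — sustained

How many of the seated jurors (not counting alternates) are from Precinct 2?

3

Removed: #122, #126, #127, #128, #129, #130, #132, #133, #134, #135, #140.
Seated jurors 1–6: #119, #120, #121, #123, #124, #125 (alternates #131, #136 not counted).
Of those, in Precinct 2: #120, #123, #124 → 3.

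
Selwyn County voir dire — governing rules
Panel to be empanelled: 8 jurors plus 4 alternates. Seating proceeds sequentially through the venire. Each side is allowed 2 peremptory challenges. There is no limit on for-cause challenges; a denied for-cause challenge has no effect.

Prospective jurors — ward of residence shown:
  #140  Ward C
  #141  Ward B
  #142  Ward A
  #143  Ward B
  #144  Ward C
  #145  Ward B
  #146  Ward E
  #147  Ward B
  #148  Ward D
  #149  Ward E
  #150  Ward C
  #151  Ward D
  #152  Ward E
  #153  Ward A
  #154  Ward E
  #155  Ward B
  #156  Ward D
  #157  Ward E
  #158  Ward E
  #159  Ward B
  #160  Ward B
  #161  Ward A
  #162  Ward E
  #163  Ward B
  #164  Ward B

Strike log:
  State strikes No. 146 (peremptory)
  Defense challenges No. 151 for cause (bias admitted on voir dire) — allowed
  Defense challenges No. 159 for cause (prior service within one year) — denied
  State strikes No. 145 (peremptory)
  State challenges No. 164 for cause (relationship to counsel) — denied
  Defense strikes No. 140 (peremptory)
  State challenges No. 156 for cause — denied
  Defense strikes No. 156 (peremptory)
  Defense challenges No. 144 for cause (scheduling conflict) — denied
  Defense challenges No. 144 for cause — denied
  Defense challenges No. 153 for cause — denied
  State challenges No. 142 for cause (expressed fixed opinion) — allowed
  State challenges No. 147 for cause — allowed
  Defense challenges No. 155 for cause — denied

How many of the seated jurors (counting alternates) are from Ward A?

1

Removed: #140, #142, #145, #146, #147, #151, #156.
Seated (12 incl. alternates): #141, #143, #144, #148, #149, #150, #152, #153, #154, #155, #157, #158.
Of those, in Ward A: #153 → 1.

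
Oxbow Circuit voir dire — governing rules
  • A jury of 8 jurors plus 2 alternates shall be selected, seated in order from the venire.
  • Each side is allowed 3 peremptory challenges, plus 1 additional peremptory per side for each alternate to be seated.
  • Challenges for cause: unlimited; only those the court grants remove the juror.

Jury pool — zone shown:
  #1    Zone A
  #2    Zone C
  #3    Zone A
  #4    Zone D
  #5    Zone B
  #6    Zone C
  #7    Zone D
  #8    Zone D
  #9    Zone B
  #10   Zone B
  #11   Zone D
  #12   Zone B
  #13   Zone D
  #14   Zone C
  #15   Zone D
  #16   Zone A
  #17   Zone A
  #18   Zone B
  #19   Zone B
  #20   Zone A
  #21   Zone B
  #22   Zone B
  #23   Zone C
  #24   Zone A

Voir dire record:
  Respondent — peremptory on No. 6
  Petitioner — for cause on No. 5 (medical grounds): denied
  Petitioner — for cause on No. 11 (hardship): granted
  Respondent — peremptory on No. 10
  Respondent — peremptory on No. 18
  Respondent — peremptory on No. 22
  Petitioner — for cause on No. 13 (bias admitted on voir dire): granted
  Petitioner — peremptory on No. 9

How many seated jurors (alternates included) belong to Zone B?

Removed: #6, #9, #10, #11, #13, #18, #22.
Seated (10 incl. alternates): #1, #2, #3, #4, #5, #7, #8, #12, #14, #15.
Of those, in Zone B: #5, #12 → 2.

2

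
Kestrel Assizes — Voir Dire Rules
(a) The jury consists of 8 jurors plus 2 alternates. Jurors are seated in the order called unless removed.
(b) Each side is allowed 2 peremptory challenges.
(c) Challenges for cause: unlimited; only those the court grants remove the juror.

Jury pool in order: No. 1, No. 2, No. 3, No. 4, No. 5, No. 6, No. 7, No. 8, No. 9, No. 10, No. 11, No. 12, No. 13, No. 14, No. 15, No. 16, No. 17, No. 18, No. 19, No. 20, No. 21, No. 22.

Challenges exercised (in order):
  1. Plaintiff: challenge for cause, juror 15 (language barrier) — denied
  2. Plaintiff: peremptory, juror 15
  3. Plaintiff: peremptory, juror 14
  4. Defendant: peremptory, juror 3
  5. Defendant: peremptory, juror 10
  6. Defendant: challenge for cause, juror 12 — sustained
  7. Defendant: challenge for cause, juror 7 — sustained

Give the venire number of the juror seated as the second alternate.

Removed: #3, #7, #10, #12, #14, #15.
Seating in order: seats 1–8 → #1, #2, #4, #5, #6, #8, #9, #11; alternates → #13, #16.
So alternate 2 is #16.

16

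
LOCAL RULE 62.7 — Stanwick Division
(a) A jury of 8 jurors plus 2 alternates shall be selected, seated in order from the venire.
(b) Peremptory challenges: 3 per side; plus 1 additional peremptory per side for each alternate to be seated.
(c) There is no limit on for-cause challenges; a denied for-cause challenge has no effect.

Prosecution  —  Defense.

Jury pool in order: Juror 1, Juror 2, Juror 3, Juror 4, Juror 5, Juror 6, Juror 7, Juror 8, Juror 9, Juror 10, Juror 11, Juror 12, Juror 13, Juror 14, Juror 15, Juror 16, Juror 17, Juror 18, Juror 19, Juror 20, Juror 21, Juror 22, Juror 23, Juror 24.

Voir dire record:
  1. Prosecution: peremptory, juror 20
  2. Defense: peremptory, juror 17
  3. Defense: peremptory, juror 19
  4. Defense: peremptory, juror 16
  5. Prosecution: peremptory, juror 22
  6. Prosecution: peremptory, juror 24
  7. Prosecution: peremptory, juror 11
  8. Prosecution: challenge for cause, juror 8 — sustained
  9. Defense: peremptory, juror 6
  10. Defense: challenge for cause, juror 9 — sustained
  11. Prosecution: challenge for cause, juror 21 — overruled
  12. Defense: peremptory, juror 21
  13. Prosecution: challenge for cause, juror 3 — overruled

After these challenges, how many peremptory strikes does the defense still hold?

0

Defense allotment: 3 base + 1 × 2 alternates = 5.
Defense peremptories used: #17, #19, #16, #6, #21 — 5 (the for-cause on #9 doesn't count).
Remaining: 5 − 5 = 0.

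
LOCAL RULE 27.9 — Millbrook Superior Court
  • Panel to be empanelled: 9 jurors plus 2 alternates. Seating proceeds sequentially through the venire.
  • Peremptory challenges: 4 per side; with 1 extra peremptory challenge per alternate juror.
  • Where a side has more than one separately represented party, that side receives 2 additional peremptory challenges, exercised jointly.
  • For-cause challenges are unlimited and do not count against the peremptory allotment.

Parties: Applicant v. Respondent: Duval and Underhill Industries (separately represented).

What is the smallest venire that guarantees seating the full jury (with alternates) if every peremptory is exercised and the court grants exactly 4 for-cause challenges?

29

Seats to fill: 9 + 2 alternates = 11.
Peremptories — Applicant: 4 + 1×2 = 6; Respondent: 4 + 1×2 + 2 = 8; total 14.
For-cause removals: 4.
Minimum venire: 11 + 14 + 4 = 29.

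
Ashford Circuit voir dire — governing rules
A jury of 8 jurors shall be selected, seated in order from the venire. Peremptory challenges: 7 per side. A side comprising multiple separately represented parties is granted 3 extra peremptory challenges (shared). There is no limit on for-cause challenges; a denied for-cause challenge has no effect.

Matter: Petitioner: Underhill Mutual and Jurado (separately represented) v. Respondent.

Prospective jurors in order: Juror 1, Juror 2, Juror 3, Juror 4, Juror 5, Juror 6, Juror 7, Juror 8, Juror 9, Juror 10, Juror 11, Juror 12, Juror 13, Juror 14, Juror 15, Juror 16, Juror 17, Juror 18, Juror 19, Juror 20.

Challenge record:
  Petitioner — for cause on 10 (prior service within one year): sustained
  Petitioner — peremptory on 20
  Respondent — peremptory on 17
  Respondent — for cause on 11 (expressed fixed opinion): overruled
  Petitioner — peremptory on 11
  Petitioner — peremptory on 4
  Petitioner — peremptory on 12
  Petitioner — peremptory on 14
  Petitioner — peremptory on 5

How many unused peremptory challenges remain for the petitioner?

4

Petitioner allotment: 7 base + 3 multi-party = 10.
Petitioner peremptories used: #20, #11, #4, #12, #14, #5 — 6 (the for-cause on #10 doesn't count).
Remaining: 10 − 6 = 4.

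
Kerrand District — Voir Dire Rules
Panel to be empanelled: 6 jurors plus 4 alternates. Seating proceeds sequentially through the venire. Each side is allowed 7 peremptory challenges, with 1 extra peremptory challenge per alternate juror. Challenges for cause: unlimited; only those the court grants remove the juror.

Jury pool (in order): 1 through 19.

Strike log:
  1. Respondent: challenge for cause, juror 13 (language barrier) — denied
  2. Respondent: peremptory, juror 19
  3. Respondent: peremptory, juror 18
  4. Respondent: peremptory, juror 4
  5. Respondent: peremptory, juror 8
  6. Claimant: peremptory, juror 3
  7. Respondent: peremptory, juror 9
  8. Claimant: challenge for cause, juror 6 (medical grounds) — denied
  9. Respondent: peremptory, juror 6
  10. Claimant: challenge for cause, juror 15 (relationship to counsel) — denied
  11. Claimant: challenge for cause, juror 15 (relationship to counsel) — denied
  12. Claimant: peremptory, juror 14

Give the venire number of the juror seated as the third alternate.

15

Removed: #3, #4, #6, #8, #9, #14, #18, #19. (#13, #15 stay — for-cause denied.)
Seating in order: seats 1–6 → #1, #2, #5, #7, #10, #11; alternates → #12, #13, #15, #16.
So alternate 3 is #15.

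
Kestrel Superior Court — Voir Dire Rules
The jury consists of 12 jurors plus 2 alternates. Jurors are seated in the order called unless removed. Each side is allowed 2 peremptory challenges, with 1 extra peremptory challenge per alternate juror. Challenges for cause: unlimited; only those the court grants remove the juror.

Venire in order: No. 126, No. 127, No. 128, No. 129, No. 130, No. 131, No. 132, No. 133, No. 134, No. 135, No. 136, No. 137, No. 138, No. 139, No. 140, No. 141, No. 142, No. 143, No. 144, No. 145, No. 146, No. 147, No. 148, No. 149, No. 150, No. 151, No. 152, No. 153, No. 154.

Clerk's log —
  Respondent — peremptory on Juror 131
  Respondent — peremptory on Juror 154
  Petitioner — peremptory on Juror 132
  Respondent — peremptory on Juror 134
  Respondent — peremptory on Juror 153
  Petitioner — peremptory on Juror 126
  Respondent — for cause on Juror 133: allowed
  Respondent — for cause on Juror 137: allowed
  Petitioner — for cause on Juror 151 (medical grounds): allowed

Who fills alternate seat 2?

Removed: #126, #131, #132, #133, #134, #137, #151, #153, #154.
Seating in order: seats 1–12 → #127, #128, #129, #130, #135, #136, #138, #139, #140, #141, #142, #143; alternates → #144, #145.
So alternate 2 is #145.

145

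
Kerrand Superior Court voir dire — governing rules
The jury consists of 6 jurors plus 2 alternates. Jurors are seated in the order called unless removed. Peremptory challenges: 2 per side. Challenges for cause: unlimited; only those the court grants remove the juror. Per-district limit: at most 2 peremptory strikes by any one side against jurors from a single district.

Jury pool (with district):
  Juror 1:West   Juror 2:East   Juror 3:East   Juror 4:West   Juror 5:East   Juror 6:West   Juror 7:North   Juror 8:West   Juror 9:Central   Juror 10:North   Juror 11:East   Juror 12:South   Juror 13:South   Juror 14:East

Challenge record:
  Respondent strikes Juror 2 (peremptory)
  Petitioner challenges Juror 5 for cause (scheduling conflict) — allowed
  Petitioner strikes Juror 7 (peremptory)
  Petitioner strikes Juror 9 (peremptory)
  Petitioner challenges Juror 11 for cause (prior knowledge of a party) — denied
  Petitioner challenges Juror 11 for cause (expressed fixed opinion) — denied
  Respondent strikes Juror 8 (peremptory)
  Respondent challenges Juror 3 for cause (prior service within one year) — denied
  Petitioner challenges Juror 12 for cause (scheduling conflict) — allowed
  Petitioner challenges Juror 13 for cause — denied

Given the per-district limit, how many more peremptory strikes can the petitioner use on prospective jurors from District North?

Petitioner peremptories so far: #7, #9 — 2 of 2 used, 0 left overall.
Against District North: #7 — 1 used; per-district cap 2 leaves 1.
Binding limit: min(0, 1) = 0.

0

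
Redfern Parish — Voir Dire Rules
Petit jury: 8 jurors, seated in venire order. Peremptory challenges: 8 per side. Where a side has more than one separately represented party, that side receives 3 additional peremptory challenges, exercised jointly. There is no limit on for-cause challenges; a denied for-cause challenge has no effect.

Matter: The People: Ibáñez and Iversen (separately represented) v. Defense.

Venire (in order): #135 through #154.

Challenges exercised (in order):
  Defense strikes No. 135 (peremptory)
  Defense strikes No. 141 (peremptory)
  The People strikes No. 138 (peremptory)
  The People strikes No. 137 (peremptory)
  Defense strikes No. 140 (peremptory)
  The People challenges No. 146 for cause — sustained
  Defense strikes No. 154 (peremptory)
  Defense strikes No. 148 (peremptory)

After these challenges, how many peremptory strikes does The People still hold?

The People allotment: 8 base + 3 multi-party = 11.
The People peremptories used: #138, #137 — 2 (the for-cause on #146 doesn't count).
Remaining: 11 − 2 = 9.

9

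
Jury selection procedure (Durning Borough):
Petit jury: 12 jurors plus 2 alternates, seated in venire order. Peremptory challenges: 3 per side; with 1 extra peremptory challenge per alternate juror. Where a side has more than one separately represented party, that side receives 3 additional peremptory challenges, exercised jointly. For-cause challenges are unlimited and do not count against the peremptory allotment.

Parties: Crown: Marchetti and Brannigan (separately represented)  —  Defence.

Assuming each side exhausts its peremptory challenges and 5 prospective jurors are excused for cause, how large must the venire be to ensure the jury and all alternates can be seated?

Seats to fill: 12 + 2 alternates = 14.
Peremptories — Crown: 3 + 1×2 + 3 = 8; Defence: 3 + 1×2 = 5; total 13.
For-cause removals: 5.
Minimum venire: 14 + 13 + 5 = 32.

32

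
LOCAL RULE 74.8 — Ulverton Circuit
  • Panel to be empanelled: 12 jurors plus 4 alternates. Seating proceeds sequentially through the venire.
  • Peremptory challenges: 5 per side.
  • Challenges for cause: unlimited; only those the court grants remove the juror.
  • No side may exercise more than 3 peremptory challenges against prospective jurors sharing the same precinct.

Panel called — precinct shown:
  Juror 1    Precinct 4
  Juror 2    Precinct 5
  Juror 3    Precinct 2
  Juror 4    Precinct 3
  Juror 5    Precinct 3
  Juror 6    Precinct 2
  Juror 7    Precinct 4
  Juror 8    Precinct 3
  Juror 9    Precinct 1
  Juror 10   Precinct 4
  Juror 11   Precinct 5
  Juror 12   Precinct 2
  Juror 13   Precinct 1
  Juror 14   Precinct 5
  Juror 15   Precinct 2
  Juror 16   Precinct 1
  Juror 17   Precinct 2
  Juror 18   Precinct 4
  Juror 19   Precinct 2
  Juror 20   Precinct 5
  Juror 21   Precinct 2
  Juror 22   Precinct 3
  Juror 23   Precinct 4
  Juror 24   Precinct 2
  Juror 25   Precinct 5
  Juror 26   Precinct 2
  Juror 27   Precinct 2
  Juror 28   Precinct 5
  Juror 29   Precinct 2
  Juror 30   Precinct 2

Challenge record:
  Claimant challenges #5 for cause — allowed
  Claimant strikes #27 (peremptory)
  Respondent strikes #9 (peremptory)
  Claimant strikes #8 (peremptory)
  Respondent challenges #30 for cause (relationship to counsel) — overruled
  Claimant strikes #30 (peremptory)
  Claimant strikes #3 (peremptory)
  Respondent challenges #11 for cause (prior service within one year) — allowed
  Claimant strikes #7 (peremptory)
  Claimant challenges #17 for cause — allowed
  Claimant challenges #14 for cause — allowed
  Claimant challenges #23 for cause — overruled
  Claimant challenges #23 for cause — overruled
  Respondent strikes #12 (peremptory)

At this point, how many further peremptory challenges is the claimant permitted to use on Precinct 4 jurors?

0

Claimant peremptories so far: #27, #8, #30, #3, #7 — 5 of 5 used, 0 left overall.
Against Precinct 4: #7 — 1 used; per-precinct cap 3 leaves 2.
Binding limit: min(0, 2) = 0.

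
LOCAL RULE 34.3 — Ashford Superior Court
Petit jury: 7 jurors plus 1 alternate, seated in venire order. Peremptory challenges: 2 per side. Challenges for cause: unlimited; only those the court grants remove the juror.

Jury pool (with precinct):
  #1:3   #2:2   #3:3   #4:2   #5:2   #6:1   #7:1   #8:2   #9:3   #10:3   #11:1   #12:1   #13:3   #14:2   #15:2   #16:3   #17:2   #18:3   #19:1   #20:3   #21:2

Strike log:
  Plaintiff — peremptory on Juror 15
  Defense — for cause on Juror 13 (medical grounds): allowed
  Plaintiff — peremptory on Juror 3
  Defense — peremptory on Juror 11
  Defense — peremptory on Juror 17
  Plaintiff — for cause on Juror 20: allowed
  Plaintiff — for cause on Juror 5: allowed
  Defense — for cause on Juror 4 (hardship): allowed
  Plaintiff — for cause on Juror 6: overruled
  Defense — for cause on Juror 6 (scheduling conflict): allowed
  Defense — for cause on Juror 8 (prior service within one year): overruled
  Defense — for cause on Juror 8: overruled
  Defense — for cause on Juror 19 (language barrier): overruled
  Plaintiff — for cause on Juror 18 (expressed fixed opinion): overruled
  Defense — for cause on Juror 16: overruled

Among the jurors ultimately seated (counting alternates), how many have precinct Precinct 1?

Removed: #3, #4, #5, #6, #11, #13, #15, #17, #20.
Seated (8 incl. alternates): #1, #2, #7, #8, #9, #10, #12, #14.
Of those, in Precinct 1: #7, #12 → 2.

2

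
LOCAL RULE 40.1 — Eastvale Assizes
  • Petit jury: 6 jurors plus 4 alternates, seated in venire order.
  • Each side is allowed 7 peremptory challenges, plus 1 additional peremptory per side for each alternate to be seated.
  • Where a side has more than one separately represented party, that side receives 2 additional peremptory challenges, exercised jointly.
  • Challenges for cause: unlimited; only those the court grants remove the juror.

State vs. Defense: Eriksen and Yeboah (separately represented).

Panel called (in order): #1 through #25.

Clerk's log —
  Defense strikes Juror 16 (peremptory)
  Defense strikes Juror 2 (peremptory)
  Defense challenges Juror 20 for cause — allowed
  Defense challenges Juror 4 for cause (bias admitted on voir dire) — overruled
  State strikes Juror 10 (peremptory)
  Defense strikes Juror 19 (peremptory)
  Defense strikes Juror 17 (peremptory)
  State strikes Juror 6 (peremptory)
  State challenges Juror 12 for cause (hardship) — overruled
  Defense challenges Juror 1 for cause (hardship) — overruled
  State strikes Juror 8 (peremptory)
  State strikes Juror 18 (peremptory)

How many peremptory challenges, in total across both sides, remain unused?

16

State allotment: 7 base + 1 × 4 alternates = 11. Defense allotment: 7 base + 1 × 4 alternates + 2 multi-party = 13.
State peremptories used: #10, #6, #8, #18 — 4 (the for-cause on #12 doesn't count).
Defense peremptories used: #16, #2, #19, #17 — 4 (for-cause on #20, #4, #1 don't count).
Remaining: (11 − 4) + (13 − 4) = 16.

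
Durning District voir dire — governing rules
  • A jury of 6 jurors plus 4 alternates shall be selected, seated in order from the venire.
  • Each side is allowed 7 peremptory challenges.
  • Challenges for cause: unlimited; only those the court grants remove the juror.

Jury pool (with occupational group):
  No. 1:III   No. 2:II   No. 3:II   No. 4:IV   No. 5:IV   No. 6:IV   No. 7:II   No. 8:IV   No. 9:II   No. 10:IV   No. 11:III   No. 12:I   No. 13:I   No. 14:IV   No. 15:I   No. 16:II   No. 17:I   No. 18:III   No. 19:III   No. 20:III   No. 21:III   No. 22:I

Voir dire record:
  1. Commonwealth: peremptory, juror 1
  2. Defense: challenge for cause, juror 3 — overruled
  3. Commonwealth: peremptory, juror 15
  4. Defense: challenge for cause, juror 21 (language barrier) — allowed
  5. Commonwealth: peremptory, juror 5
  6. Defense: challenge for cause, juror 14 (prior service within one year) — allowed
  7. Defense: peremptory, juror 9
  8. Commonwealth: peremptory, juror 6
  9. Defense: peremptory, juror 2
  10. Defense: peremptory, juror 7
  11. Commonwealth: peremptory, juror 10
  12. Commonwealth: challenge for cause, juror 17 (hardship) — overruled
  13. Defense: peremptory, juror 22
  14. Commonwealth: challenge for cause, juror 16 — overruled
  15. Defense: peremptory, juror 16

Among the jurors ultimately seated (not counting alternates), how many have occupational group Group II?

Removed: #1, #2, #5, #6, #7, #9, #10, #14, #15, #16, #21, #22.
Seated jurors 1–6: #3, #4, #8, #11, #12, #13 (alternates #17, #18, #19, #20 not counted).
Of those, in Group II: #3 → 1.

1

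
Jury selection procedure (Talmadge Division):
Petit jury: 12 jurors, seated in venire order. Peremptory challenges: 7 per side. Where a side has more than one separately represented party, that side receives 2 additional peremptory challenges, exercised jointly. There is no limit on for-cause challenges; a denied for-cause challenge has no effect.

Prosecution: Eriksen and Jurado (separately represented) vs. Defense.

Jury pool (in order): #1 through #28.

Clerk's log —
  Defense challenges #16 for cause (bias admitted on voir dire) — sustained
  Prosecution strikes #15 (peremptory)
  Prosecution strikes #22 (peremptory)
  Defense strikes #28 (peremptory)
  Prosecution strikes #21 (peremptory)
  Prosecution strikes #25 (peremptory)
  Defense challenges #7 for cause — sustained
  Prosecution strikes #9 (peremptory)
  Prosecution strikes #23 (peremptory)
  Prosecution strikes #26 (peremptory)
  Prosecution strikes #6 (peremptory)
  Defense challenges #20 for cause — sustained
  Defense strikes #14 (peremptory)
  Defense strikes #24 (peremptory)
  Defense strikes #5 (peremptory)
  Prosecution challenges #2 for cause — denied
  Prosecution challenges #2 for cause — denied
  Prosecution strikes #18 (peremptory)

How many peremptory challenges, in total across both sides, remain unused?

3

Prosecution allotment: 7 base + 2 multi-party = 9. Defense allotment: 7.
Prosecution peremptories used: #15, #22, #21, #25, #9, #23, #26, #6, #18 — 9 (for-cause on #2, #2 don't count).
Defense peremptories used: #28, #14, #24, #5 — 4 (for-cause on #16, #7, #20 don't count).
Remaining: (9 − 9) + (7 − 4) = 3.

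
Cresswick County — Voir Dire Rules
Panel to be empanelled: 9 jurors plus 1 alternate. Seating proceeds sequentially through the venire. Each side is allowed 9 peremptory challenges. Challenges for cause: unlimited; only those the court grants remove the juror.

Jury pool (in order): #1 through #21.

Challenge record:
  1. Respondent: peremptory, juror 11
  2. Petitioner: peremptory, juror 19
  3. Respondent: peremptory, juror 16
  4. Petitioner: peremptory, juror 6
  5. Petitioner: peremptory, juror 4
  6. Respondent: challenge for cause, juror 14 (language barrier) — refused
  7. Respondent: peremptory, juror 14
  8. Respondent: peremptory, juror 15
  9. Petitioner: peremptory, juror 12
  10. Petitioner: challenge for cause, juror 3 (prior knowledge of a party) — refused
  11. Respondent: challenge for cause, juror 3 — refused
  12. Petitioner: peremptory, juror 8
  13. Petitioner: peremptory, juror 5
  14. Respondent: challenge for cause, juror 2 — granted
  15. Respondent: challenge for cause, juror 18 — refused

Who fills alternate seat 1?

21

Removed: #2, #4, #5, #6, #8, #11, #12, #14, #15, #16, #19. (#3, #18 stay — for-cause denied.)
Seating in order: seats 1–9 → #1, #3, #7, #9, #10, #13, #17, #18, #20; alternates → #21.
So alternate 1 is #21.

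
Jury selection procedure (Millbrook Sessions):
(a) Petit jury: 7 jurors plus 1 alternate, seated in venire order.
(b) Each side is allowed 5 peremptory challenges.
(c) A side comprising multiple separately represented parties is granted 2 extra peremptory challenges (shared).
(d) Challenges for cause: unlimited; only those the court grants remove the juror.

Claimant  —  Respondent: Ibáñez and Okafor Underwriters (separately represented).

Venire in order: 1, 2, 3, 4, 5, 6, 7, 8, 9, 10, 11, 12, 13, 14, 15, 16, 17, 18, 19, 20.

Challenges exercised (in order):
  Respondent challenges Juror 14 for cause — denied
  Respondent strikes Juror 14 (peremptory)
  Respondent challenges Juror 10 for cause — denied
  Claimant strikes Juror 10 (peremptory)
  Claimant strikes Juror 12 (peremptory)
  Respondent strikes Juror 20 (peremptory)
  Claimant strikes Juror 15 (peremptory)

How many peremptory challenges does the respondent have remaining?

Respondent allotment: 5 base + 2 multi-party = 7.
Respondent peremptories used: #14, #20 — 2 (for-cause on #14, #10 don't count).
Remaining: 7 − 2 = 5.

5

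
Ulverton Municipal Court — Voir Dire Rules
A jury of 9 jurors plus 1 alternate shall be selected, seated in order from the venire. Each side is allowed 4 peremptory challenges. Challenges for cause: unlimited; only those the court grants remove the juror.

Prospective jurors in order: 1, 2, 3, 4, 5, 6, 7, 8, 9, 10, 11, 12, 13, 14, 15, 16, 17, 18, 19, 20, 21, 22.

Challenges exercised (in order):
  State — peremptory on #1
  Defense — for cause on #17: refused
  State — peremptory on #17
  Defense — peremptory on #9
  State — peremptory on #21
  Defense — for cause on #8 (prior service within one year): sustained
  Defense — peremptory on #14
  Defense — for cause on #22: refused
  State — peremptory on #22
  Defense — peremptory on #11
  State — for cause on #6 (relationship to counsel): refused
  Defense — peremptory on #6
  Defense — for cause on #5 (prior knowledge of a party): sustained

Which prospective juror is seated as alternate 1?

Removed: #1, #5, #6, #8, #9, #11, #14, #17, #21, #22.
Seating in order: seats 1–9 → #2, #3, #4, #7, #10, #12, #13, #15, #16; alternates → #18.
So alternate 1 is #18.

18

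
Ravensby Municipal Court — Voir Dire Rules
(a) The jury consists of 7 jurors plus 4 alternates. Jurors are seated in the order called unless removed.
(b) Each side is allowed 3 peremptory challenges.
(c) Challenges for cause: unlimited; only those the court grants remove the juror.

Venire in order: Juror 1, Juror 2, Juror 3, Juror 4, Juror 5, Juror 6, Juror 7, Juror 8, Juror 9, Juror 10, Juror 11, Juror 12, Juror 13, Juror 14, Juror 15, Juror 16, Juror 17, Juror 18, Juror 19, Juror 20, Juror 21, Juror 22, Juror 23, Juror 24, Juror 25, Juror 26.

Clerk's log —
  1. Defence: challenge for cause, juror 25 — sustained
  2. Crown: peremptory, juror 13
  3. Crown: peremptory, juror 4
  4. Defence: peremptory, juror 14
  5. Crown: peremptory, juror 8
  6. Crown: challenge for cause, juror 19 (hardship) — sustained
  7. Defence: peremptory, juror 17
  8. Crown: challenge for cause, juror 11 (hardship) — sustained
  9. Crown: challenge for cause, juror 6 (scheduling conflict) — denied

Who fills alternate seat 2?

12

Removed: #4, #8, #11, #13, #14, #17, #19, #25. (#6 stays — for-cause denied.)
Filling seats in venire order through position 9: #1, #2, #3, #5, #6, #7, #9, #10, #12.
So alternate 2 is #12.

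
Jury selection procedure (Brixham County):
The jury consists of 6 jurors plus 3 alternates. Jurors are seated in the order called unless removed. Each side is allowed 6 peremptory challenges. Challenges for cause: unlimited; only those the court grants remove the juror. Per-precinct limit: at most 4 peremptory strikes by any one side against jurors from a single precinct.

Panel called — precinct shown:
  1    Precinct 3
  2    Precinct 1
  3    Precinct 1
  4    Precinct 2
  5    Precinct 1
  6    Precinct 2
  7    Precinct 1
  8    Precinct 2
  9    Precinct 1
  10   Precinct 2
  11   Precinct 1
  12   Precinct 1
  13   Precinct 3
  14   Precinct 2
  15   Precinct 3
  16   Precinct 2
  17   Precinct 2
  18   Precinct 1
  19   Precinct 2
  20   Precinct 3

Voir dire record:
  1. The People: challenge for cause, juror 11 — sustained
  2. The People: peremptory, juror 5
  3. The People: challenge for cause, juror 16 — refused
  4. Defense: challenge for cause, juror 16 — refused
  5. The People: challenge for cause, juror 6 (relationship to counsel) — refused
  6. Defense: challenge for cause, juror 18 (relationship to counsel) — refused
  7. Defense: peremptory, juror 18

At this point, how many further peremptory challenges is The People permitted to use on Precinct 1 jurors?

The People peremptories so far: #5 — 1 of 6 used, 5 left overall.
Against Precinct 1: #5 — 1 used; per-precinct cap 4 leaves 3.
Binding limit: min(5, 3) = 3.

3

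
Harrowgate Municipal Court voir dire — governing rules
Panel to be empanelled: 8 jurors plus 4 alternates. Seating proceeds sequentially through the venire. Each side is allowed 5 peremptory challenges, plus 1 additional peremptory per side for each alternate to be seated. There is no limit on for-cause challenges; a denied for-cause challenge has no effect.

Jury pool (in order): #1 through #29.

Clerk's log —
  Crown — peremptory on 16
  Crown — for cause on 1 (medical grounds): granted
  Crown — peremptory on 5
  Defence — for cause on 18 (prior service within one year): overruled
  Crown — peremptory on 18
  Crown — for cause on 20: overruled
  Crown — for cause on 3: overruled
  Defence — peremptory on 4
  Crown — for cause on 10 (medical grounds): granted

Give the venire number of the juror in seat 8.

Removed: #1, #4, #5, #10, #16, #18. (#3, #20 stay — for-cause denied.)
Seating in order: seats 1–8 → #2, #3, #6, #7, #8, #9, #11, #12; alternates → #13, #14, #15, #17.
So seat 8 is #12.

12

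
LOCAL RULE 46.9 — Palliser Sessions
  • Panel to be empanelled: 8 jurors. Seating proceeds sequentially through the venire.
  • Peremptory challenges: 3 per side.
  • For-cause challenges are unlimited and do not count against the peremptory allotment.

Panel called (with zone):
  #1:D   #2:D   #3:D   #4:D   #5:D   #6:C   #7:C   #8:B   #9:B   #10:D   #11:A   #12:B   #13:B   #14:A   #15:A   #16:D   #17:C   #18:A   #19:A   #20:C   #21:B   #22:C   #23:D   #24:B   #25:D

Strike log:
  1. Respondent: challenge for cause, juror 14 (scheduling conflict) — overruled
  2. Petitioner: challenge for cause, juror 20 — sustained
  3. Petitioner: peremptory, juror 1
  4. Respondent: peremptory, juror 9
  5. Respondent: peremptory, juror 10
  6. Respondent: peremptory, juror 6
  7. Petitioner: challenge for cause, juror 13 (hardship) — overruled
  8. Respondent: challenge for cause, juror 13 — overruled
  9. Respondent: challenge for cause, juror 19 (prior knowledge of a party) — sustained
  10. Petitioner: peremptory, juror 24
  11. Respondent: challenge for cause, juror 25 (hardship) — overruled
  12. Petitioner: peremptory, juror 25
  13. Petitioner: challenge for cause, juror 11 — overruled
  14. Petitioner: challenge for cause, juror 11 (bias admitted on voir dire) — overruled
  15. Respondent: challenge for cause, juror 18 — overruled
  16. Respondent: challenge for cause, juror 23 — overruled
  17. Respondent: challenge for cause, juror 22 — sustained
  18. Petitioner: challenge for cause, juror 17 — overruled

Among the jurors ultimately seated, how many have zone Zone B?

2

Removed: #1, #6, #9, #10, #19, #20, #22, #24, #25.
Seated jurors 1–8: #2, #3, #4, #5, #7, #8, #11, #12.
Of those, in Zone B: #8, #12 → 2.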